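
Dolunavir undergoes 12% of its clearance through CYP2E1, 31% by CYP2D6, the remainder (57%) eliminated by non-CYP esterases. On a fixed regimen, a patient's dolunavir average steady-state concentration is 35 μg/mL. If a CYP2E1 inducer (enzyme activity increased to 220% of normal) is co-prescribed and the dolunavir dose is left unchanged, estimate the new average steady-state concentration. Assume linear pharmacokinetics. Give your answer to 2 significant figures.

The CYP2E1 pathway (12% of clearance) increases to 2.2× activity: 0.12 × 2.2 = 0.264.
CYP2D6 (31%) and the residual 57% are unaffected.
New clearance relative to baseline: 0.264 + 0.31 + 0.57 = 1.144.
New average steady-state concentration = baseline ÷ relative clearance = 35 / 1.144 = 31 μg/mL.

31 μg/mL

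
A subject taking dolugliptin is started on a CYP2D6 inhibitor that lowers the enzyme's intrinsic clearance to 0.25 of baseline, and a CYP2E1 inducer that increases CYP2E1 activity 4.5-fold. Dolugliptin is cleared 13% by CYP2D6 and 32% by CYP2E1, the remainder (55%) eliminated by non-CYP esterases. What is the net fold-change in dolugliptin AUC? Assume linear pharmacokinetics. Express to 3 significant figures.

0.494

CYP2D6: 0.13 × 0.25 = 0.0325
CYP2E1: 0.32 × 4.5 = 1.44
Other: 0.55 (unchanged)
Relative clearance = 0.0325 + 1.44 + 0.55 = 2.0225.
Because AUC varies inversely with clearance, the combined effect is 1 / 2.0225 = 0.494.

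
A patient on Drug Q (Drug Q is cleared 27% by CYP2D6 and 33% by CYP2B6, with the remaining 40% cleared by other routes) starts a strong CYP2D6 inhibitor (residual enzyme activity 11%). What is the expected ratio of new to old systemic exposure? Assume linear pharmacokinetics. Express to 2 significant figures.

The CYP2D6 pathway (27% of clearance) is reduced to 0.11× activity: 0.27 × 0.11 = 0.0297.
CYP2B6 (33%) and the residual 40% are unaffected.
New clearance relative to baseline: 0.0297 + 0.33 + 0.4 = 0.7597.
Systemic exposure ratio = CL_old/CL_new = 1 / 0.7597 = 1.3.

1.3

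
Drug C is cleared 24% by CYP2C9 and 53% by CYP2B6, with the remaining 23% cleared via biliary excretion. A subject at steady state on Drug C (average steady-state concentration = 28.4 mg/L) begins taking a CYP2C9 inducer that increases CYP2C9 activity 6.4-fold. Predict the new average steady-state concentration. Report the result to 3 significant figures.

12.4 mg/L

The CYP2C9 pathway (24% of clearance) is boosted to 6.4× activity: 0.24 × 6.4 = 1.536.
CYP2B6 (53%) and the residual 23% are unaffected.
CL_new/CL_old = 1.536 + 0.53 + 0.23 = 2.296.
With dosing unchanged, average steady-state concentration scales as 1/CL: 28.4 / 2.296 = 12.4 mg/L.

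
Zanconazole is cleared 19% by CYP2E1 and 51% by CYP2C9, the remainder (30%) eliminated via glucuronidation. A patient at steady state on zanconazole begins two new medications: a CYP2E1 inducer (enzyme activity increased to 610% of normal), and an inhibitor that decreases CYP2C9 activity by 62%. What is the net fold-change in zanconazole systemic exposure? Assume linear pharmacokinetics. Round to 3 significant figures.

The CYP2E1 pathway (19% of clearance) increases to 6.1× activity: 0.19 × 6.1 = 1.159.
The CYP2C9 pathway (51% of clearance) drops to 0.38× activity: 0.51 × 0.38 = 0.1938.
Non-CYP routes (30%) are unchanged.
Relative clearance = 1.159 + 0.1938 + 0.3 = 1.6528.
Systemic exposure ∝ 1/CL: fold-change = 1 / 1.6528 = 0.605.

0.605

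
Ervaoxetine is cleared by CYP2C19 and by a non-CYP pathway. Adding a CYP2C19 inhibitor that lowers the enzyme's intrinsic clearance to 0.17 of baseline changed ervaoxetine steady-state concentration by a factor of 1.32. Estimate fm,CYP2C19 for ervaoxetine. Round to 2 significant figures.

0.29

Write x for the fraction cleared via CYP2C19. The observed steady-state concentration change means clearance fell to 1/1.32 = 0.7576 of baseline.
Setting x·0.17 + (1 − x) = 0.7576 and solving: x = (0.7576 − 1)/(0.17 − 1) = 0.29.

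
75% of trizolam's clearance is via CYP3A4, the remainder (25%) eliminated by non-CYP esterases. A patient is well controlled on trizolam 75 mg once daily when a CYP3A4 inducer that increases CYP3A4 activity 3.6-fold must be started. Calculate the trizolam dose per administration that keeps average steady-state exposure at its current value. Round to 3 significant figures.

The CYP3A4 pathway (75% of clearance) is boosted to 3.6× activity: 0.75 × 3.6 = 2.7.
Non-CYP routes (25%) are unchanged.
CL_new/CL_old = 2.7 + 0.25 = 2.95.
Css,avg = (dose rate)/CL, so holding Css fixed requires dose ∝ CL: 75 × 2.95 = 221 mg.

221 mg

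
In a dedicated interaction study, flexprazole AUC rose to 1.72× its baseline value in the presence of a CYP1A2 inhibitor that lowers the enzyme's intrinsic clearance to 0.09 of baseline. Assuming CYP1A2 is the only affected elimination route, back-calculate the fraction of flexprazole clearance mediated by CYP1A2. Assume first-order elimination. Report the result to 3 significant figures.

Let x = fm,CYP1A2. Because AUC ∝ 1/CL, relative clearance fell to 1/1.72 = 0.5814.
Only the CYP1A2 route changed, so 0.5814 = x·0.09 + (1 − x), giving x = 0.460.

0.460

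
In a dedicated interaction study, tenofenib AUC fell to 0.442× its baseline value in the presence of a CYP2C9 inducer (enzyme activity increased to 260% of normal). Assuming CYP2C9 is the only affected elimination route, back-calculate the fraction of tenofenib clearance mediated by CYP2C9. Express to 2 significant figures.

Let x = fm,CYP2C9. Because AUC ∝ 1/CL, relative clearance rose to 1/0.442 = 2.262.
Only the CYP2C9 route changed, so 2.262 = x·2.6 + (1 − x), giving x = 0.79.

0.79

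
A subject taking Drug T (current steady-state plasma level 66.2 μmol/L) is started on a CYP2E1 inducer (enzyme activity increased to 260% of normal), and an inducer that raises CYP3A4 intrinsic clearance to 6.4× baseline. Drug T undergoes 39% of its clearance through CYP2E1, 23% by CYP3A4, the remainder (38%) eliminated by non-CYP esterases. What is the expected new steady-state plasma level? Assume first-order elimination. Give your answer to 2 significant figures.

CYP2E1: 0.39 × 2.6 = 1.014
CYP3A4: 0.23 × 6.4 = 1.472
Other: 0.38 (unchanged)
Relative clearance = 1.014 + 1.472 + 0.38 = 2.866.
Dividing the baseline by the relative clearance: 66.2 / 2.866 = 23 μmol/L.

23 μmol/L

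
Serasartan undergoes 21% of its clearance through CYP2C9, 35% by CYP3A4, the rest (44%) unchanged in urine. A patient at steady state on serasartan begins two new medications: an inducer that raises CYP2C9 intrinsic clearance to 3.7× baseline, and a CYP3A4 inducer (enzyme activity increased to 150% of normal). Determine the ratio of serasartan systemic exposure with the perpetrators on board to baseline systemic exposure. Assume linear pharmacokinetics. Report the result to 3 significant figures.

The CYP2C9 pathway (21% of clearance) is boosted to 3.7× activity: 0.21 × 3.7 = 0.777.
The CYP3A4 pathway (35% of clearance) rises to 1.5× activity: 0.35 × 1.5 = 0.525.
The remaining 44% of clearance is unaffected.
Relative clearance = 0.777 + 0.525 + 0.44 = 1.742.
Systemic exposure ∝ 1/CL: fold-change = 1 / 1.742 = 0.574.

0.574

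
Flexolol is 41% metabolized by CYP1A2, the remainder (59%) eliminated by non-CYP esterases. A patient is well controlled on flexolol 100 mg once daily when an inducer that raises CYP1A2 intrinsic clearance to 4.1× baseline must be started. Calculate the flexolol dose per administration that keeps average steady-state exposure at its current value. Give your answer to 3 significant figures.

The CYP1A2 pathway (41% of clearance) increases to 4.1× activity: 0.41 × 4.1 = 1.681.
The remaining 59% of clearance is unaffected.
Relative clearance = 1.681 + 0.59 = 2.271.
Exposure is unchanged when dose changes in proportion to clearance. New dose = 100 mg × 2.271 = 227 mg.

227 mg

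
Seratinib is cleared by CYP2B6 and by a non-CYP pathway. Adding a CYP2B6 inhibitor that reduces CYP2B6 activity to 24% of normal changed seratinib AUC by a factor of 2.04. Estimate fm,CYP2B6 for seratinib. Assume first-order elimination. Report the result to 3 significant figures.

0.671

CL'/CL = 1 / 2.04 = 0.4902
0.24·fm + (1 − fm) = 0.4902
fm = (0.4902 − 1) / (0.24 − 1) = 0.671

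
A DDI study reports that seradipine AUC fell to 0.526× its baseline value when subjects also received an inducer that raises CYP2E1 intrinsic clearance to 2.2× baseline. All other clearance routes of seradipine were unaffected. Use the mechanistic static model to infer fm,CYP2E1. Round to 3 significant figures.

0.751

Write x for the fraction cleared via CYP2E1. The observed AUC change means clearance rose to 1/0.526 = 1.901 of baseline.
Only the CYP2E1 route changed, so 1.901 = x·2.2 + (1 − x), giving x = 0.751.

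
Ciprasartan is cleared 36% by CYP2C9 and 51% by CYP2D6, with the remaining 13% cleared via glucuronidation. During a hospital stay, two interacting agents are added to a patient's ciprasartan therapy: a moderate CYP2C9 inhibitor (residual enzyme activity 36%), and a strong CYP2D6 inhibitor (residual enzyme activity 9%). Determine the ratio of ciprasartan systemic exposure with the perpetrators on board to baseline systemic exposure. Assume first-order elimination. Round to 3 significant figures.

3.27

CYP2C9: 0.36 × 0.36 = 0.1296
CYP2D6: 0.51 × 0.09 = 0.0459
Other: 0.13 (unchanged)
Relative clearance = 0.1296 + 0.0459 + 0.13 = 0.3055.
Because systemic exposure varies inversely with clearance, the combined effect is 1 / 0.3055 = 3.27.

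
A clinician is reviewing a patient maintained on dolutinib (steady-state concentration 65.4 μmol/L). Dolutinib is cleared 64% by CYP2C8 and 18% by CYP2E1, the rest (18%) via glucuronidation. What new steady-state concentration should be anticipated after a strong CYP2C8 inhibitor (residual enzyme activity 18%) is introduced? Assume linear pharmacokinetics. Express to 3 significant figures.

138 μmol/L

CYP2C8: 0.64 × 0.18 = 0.1152
CYP2E1: 0.18 (unchanged)
Other: 0.18 (unchanged)
New clearance relative to baseline: 0.1152 + 0.18 + 0.18 = 0.4752.
With dosing unchanged, steady-state concentration scales as 1/CL: 65.4 / 0.4752 = 138 μmol/L.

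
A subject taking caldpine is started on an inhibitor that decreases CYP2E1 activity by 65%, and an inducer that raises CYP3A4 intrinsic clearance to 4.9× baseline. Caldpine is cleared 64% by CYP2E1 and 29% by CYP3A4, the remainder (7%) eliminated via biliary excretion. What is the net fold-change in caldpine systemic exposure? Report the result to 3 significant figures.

The CYP2E1 pathway (64% of clearance) is reduced to 0.35× activity: 0.64 × 0.35 = 0.224.
The CYP3A4 pathway (29% of clearance) is boosted to 4.9× activity: 0.29 × 4.9 = 1.421.
Non-CYP routes (7%) are unchanged.
New clearance relative to baseline: 0.224 + 1.421 + 0.07 = 1.715.
Because systemic exposure varies inversely with clearance, the combined effect is 1 / 1.715 = 0.583.

0.583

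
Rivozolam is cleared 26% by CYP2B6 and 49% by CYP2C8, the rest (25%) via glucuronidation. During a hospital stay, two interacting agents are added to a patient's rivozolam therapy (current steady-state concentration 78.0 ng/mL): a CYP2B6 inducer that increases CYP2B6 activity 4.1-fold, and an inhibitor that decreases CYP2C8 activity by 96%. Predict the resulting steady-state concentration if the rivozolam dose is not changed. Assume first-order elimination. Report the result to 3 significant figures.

58.4 ng/mL

CYP2B6: 0.26 × 4.1 = 1.066
CYP2C8: 0.49 × 0.04 = 0.0196
Other: 0.25 (unchanged)
New clearance relative to baseline: 1.066 + 0.0196 + 0.25 = 1.3356.
Dividing the baseline by the relative clearance: 78.0 / 1.3356 = 58.4 ng/mL.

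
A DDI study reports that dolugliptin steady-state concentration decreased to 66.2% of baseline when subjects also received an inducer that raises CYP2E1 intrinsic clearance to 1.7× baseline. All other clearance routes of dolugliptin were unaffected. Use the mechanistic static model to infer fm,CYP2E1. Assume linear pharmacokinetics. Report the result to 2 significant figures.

Let x = fm,CYP2E1. Because steady-state concentration ∝ 1/CL, relative clearance rose to 1/0.662 = 1.511.
Only the CYP2E1 route changed, so 1.511 = x·1.7 + (1 − x), giving x = 0.73.

0.73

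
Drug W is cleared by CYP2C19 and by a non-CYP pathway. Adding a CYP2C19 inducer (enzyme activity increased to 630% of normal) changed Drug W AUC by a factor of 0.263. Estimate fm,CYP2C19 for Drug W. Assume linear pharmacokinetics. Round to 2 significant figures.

0.53

Let x = fm,CYP2C19. Because AUC ∝ 1/CL, relative clearance rose to 1/0.263 = 3.802.
Setting x·6.3 + (1 − x) = 3.802 and solving: x = (3.802 − 1)/(6.3 − 1) = 0.53.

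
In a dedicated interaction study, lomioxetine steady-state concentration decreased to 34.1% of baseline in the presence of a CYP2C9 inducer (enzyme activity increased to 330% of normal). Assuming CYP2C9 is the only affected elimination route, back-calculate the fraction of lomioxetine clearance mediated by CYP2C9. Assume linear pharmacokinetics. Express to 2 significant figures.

Call the CYP2C9 fraction fm. After the interaction, CL_new/CL_old = fm × 3.3 + (1 − fm).
Steady-state concentration ratio = 1 / (new CL fraction), so new CL fraction = 1 / 0.341 = 2.933.
fm × 3.3 + 1 − fm = 2.933  ⇒  fm × (3.3 − 1) = 1.933  ⇒  fm = 0.84.

0.84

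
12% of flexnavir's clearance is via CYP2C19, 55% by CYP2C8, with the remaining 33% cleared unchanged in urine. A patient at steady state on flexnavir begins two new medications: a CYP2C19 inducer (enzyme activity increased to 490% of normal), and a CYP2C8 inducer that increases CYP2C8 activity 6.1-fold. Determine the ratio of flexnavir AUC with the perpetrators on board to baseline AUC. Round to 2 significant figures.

The CYP2C19 pathway (12% of clearance) is boosted to 4.9× activity: 0.12 × 4.9 = 0.588.
The CYP2C8 pathway (55% of clearance) increases to 6.1× activity: 0.55 × 6.1 = 3.355.
The remaining 33% of clearance is unaffected.
CL_new/CL_old = 0.588 + 3.355 + 0.33 = 4.273.
Because AUC varies inversely with clearance, the combined effect is 1 / 4.273 = 0.23.

0.23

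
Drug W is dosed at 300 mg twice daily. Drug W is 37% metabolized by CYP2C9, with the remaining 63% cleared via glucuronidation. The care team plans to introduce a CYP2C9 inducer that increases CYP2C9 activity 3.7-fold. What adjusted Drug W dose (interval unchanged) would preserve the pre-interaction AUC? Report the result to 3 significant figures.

600 mg

The CYP2C9 pathway (37% of clearance) rises to 3.7× activity: 0.37 × 3.7 = 1.369.
The remaining 63% of clearance is unaffected.
Relative clearance = 1.369 + 0.63 = 1.999.
Exposure is unchanged when dose changes in proportion to clearance. New dose = 300 mg × 1.999 = 600 mg.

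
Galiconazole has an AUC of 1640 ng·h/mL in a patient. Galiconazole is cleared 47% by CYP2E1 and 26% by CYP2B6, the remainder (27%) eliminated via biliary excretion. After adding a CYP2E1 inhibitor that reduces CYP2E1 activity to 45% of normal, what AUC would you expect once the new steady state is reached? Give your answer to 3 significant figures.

2.21 × 10³ ng·h/mL

The CYP2E1 pathway (47% of clearance) drops to 0.45× activity: 0.47 × 0.45 = 0.2115.
CYP2B6 (26%) and the residual 27% are unaffected.
New clearance relative to baseline: 0.2115 + 0.26 + 0.27 = 0.7415.
AUC ∝ 1/CL, so new value = 1640 / 0.7415 = 2.21 × 10³ ng·h/mL.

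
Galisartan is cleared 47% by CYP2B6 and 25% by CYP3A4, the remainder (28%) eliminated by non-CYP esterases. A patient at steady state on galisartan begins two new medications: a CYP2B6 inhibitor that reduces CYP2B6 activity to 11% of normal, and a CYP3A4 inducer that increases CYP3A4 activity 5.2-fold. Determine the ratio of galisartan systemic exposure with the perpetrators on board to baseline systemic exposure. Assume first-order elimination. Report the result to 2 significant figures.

0.61

The CYP2B6 pathway (47% of clearance) falls to 0.11× activity: 0.47 × 0.11 = 0.0517.
The CYP3A4 pathway (25% of clearance) increases to 5.2× activity: 0.25 × 5.2 = 1.3.
The remaining 28% of clearance is unaffected.
New clearance relative to baseline: 0.0517 + 1.3 + 0.28 = 1.6317.
Systemic exposure ∝ 1/CL: fold-change = 1 / 1.6317 = 0.61.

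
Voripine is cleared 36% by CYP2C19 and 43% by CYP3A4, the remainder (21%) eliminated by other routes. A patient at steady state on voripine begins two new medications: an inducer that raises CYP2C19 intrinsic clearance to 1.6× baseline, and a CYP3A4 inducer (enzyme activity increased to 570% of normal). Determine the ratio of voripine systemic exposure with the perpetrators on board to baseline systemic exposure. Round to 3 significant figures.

The CYP2C19 pathway (36% of clearance) is boosted to 1.6× activity: 0.36 × 1.6 = 0.576.
The CYP3A4 pathway (43% of clearance) is boosted to 5.7× activity: 0.43 × 5.7 = 2.451.
Non-CYP routes (21%) are unchanged.
New clearance relative to baseline: 0.576 + 2.451 + 0.21 = 3.237.
Because systemic exposure varies inversely with clearance, the combined effect is 1 / 3.237 = 0.309.

0.309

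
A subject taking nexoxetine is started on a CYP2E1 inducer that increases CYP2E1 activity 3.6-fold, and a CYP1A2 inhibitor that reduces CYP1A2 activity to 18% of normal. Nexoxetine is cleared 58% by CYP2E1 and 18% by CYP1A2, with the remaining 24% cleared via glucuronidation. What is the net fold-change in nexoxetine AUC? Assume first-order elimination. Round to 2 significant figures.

The CYP2E1 pathway (58% of clearance) is boosted to 3.6× activity: 0.58 × 3.6 = 2.088.
The CYP1A2 pathway (18% of clearance) drops to 0.18× activity: 0.18 × 0.18 = 0.0324.
Non-CYP routes (24%) are unchanged.
Relative clearance = 2.088 + 0.0324 + 0.24 = 2.3604.
Because AUC varies inversely with clearance, the combined effect is 1 / 2.3604 = 0.42.

0.42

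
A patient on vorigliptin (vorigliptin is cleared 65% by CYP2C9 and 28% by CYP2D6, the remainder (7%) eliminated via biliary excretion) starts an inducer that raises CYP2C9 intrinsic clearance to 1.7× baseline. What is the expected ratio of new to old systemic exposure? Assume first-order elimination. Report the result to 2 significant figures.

0.69

CYP2C9: 0.65 × 1.7 = 1.105
CYP2D6: 0.28 (unchanged)
Other: 0.07 (unchanged)
CL_new/CL_old = 1.105 + 0.28 + 0.07 = 1.455.
Systemic exposure ratio = CL_old/CL_new = 1 / 1.455 = 0.69.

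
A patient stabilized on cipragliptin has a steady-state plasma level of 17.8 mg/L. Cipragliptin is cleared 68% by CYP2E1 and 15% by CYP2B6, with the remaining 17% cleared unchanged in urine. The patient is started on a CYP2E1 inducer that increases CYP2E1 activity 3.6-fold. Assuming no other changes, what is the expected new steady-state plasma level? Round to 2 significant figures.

The CYP2E1 pathway (68% of clearance) increases to 3.6× activity: 0.68 × 3.6 = 2.448.
CYP2B6 (15%) and the residual 17% are unaffected.
Relative clearance = 2.448 + 0.15 + 0.17 = 2.768.
New steady-state plasma level = baseline ÷ relative clearance = 17.8 / 2.768 = 6.4 mg/L.

6.4 mg/L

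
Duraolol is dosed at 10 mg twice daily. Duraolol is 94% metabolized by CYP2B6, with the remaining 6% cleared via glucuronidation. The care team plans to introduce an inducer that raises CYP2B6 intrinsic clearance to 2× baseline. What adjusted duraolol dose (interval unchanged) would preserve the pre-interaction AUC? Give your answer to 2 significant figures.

19 mg

The CYP2B6 pathway (94% of clearance) increases to 2× activity: 0.94 × 2 = 1.88.
Non-CYP routes (6%) are unchanged.
Relative clearance = 1.88 + 0.06 = 1.94.
Css,avg = (dose rate)/CL, so holding Css fixed requires dose ∝ CL: 10 × 1.94 = 19 mg.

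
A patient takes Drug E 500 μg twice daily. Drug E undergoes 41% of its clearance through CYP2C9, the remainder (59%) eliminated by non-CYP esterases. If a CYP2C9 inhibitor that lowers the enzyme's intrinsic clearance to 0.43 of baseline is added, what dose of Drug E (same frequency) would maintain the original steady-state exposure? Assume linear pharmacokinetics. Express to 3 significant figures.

383 μg

CYP2C9: 0.41 × 0.43 = 0.1763
Other: 0.59 (unchanged)
Relative clearance = 0.1763 + 0.59 = 0.7663.
Css,avg = (dose rate)/CL, so holding Css fixed requires dose ∝ CL: 500 × 0.7663 = 383 μg.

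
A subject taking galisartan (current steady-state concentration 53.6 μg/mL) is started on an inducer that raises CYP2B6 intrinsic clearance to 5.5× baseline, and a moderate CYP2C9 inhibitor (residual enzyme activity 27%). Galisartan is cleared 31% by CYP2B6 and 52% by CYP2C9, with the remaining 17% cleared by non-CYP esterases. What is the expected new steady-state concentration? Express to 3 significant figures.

26.6 μg/mL

CYP2B6: 0.31 × 5.5 = 1.705
CYP2C9: 0.52 × 0.27 = 0.1404
Other: 0.17 (unchanged)
Relative clearance = 1.705 + 0.1404 + 0.17 = 2.0154.
Dividing the baseline by the relative clearance: 53.6 / 2.0154 = 26.6 μg/mL.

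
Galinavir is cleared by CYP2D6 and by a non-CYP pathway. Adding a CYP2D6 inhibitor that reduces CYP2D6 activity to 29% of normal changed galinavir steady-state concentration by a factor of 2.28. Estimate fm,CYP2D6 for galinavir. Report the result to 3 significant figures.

Write x for the fraction cleared via CYP2D6. The observed steady-state concentration change means clearance fell to 1/2.28 = 0.4386 of baseline.
Setting x·0.29 + (1 − x) = 0.4386 and solving: x = (0.4386 − 1)/(0.29 − 1) = 0.791.

0.791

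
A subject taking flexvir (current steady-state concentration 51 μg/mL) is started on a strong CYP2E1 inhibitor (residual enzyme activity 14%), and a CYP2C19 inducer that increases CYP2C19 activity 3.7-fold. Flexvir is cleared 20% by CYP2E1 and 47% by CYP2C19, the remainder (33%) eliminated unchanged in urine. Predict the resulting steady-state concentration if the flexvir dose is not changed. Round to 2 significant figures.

24 μg/mL

CYP2E1: 0.2 × 0.14 = 0.028
CYP2C19: 0.47 × 3.7 = 1.739
Other: 0.33 (unchanged)
CL_new/CL_old = 0.028 + 1.739 + 0.33 = 2.097.
Dividing the baseline by the relative clearance: 51 / 2.097 = 24 μg/mL.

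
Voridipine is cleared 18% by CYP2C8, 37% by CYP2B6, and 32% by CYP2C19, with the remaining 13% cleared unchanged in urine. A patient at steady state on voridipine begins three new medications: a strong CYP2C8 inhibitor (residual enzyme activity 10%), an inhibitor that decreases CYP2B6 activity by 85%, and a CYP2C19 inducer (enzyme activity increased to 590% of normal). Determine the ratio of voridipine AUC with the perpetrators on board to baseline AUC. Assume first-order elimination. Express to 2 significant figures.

0.48

The CYP2C8 pathway (18% of clearance) drops to 0.1× activity: 0.18 × 0.1 = 0.018.
The CYP2B6 pathway (37% of clearance) falls to 0.15× activity: 0.37 × 0.15 = 0.0555.
The CYP2C19 pathway (32% of clearance) rises to 5.9× activity: 0.32 × 5.9 = 1.888.
Non-CYP routes (13%) are unchanged.
Relative clearance = 0.018 + 0.0555 + 1.888 + 0.13 = 2.0915.
Net AUC ratio = 1 / 2.0915 = 0.48.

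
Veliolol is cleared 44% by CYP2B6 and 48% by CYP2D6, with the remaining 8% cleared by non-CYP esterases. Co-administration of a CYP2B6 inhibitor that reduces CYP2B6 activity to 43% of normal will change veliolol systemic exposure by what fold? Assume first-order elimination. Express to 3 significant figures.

CYP2B6: 0.44 × 0.43 = 0.1892
CYP2D6: 0.48 (unchanged)
Other: 0.08 (unchanged)
CL_new/CL_old = 0.1892 + 0.48 + 0.08 = 0.7492.
Systemic exposure is inversely proportional to clearance, so the fold-change is 1 / 0.7492 = 1.33.

1.33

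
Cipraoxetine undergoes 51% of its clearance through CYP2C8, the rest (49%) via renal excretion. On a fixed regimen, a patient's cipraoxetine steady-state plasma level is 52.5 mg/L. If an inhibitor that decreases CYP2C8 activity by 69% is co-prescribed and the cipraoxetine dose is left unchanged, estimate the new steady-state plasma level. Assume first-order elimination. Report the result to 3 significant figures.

81.0 mg/L

The CYP2C8 pathway (51% of clearance) is reduced to 0.31× activity: 0.51 × 0.31 = 0.1581.
Non-CYP routes (49%) are unchanged.
CL_new/CL_old = 0.1581 + 0.49 = 0.6481.
With dosing unchanged, steady-state plasma level scales as 1/CL: 52.5 / 0.6481 = 81.0 mg/L.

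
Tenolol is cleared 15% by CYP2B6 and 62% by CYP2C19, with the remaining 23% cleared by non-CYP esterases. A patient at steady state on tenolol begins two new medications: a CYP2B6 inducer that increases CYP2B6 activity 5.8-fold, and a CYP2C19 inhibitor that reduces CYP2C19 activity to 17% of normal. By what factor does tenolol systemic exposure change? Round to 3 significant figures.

0.830

The CYP2B6 pathway (15% of clearance) is boosted to 5.8× activity: 0.15 × 5.8 = 0.87.
The CYP2C19 pathway (62% of clearance) falls to 0.17× activity: 0.62 × 0.17 = 0.1054.
The remaining 23% of clearance is unaffected.
Relative clearance = 0.87 + 0.1054 + 0.23 = 1.2054.
Net systemic exposure ratio = 1 / 1.2054 = 0.830.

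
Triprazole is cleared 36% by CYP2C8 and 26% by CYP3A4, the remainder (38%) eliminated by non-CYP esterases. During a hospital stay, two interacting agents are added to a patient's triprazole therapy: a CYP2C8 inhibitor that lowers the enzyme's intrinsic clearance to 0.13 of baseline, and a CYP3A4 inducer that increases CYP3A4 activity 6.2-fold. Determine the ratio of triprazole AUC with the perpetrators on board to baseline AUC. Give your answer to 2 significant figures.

CYP2C8: 0.36 × 0.13 = 0.0468
CYP3A4: 0.26 × 6.2 = 1.612
Other: 0.38 (unchanged)
CL_new/CL_old = 0.0468 + 1.612 + 0.38 = 2.0388.
Net AUC ratio = 1 / 2.0388 = 0.49.

0.49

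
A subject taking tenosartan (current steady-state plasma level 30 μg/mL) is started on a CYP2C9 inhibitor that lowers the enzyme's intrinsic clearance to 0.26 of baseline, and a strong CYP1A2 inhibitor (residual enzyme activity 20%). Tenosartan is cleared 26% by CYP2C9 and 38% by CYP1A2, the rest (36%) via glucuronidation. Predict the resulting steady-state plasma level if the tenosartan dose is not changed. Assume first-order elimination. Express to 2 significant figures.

The CYP2C9 pathway (26% of clearance) drops to 0.26× activity: 0.26 × 0.26 = 0.0676.
The CYP1A2 pathway (38% of clearance) drops to 0.2× activity: 0.38 × 0.2 = 0.076.
The remaining 36% of clearance is unaffected.
New clearance relative to baseline: 0.0676 + 0.076 + 0.36 = 0.5036.
New steady-state plasma level = 30 / 0.5036 = 60 μg/mL (concentration scales inversely with clearance).

60 μg/mL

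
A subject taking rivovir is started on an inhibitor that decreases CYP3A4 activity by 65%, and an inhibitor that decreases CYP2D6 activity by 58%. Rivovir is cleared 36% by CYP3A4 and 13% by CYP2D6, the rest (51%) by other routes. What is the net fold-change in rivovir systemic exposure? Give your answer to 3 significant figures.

The CYP3A4 pathway (36% of clearance) falls to 0.35× activity: 0.36 × 0.35 = 0.126.
The CYP2D6 pathway (13% of clearance) falls to 0.42× activity: 0.13 × 0.42 = 0.0546.
Non-CYP routes (51%) are unchanged.
CL_new/CL_old = 0.126 + 0.0546 + 0.51 = 0.6906.
Systemic exposure ∝ 1/CL: fold-change = 1 / 0.6906 = 1.45.

1.45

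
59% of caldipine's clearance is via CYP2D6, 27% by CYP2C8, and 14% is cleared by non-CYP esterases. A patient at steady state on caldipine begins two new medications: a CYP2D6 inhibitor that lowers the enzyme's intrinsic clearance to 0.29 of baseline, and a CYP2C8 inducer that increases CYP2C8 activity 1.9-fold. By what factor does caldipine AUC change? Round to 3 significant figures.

CYP2D6: 0.59 × 0.29 = 0.1711
CYP2C8: 0.27 × 1.9 = 0.513
Other: 0.14 (unchanged)
CL_new/CL_old = 0.1711 + 0.513 + 0.14 = 0.8241.
Net AUC ratio = 1 / 0.8241 = 1.21.

1.21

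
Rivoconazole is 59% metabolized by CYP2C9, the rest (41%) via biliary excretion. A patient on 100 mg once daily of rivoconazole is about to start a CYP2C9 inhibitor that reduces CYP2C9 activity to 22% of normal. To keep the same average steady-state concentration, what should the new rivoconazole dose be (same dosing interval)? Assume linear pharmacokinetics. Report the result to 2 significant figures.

CYP2C9: 0.59 × 0.22 = 0.1298
Other: 0.41 (unchanged)
Relative clearance = 0.1298 + 0.41 = 0.5398.
Css,avg = (dose rate)/CL, so holding Css fixed requires dose ∝ CL: 100 × 0.5398 = 54 mg.

54 mg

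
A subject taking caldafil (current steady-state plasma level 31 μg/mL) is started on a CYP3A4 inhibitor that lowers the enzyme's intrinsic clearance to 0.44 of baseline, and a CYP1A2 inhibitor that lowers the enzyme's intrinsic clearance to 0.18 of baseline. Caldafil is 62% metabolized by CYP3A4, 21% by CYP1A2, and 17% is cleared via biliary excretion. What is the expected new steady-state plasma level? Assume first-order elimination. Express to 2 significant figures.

65 μg/mL

CYP3A4: 0.62 × 0.44 = 0.2728
CYP1A2: 0.21 × 0.18 = 0.0378
Other: 0.17 (unchanged)
CL_new/CL_old = 0.2728 + 0.0378 + 0.17 = 0.4806.
Dividing the baseline by the relative clearance: 31 / 0.4806 = 65 μg/mL.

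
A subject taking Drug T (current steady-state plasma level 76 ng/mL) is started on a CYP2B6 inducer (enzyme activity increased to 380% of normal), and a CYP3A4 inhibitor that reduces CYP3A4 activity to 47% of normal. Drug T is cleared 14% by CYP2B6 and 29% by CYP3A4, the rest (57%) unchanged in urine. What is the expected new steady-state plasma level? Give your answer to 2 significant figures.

The CYP2B6 pathway (14% of clearance) is boosted to 3.8× activity: 0.14 × 3.8 = 0.532.
The CYP3A4 pathway (29% of clearance) drops to 0.47× activity: 0.29 × 0.47 = 0.1363.
The remaining 57% of clearance is unaffected.
New clearance relative to baseline: 0.532 + 0.1363 + 0.57 = 1.2383.
Steady-state plasma level ∝ 1/CL: new value = 76 / 1.2383 = 61 ng/mL.

61 ng/mL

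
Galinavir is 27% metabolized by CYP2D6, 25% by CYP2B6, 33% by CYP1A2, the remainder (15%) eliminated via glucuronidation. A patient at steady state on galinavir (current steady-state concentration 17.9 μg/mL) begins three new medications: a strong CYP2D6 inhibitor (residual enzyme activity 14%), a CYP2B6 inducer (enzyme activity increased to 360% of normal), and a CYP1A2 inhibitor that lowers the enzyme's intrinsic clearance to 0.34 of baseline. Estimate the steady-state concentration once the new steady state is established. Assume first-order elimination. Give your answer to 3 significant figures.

CYP2D6: 0.27 × 0.14 = 0.0378
CYP2B6: 0.25 × 3.6 = 0.9
CYP1A2: 0.33 × 0.34 = 0.1122
Other: 0.15 (unchanged)
Relative clearance = 0.0378 + 0.9 + 0.1122 + 0.15 = 1.2.
Dividing the baseline by the relative clearance: 17.9 / 1.2 = 14.9 μg/mL.

14.9 μg/mL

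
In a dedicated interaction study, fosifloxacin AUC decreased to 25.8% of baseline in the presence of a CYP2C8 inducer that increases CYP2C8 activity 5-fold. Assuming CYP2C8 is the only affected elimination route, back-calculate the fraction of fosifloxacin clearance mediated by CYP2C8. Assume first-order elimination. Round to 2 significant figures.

0.72

Let fm be the CYP2C8 fraction. New clearance relative to baseline = fm × 5 + (1 − fm).
AUC ratio = 1 / (new CL fraction), so new CL fraction = 1 / 0.258 = 3.876.
fm × 5 + 1 − fm = 3.876  ⇒  fm × (5 − 1) = 2.876  ⇒  fm = 0.72.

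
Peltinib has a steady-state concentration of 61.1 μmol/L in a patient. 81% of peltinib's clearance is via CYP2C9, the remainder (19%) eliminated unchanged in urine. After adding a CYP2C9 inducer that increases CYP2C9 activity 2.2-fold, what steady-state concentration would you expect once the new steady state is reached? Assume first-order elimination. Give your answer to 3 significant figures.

CYP2C9: 0.81 × 2.2 = 1.782
Other: 0.19 (unchanged)
Relative clearance = 1.782 + 0.19 = 1.972.
Steady-state concentration ∝ 1/CL, so new value = 61.1 / 1.972 = 31.0 μmol/L.

31.0 μmol/L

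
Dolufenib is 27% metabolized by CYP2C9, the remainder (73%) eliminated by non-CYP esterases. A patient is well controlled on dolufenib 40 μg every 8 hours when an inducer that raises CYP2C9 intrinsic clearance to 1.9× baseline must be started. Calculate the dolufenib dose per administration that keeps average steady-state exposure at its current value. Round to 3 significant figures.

49.7 μg

CYP2C9: 0.27 × 1.9 = 0.513
Other: 0.73 (unchanged)
Relative clearance = 0.513 + 0.73 = 1.243.
Css,avg = (dose rate)/CL, so holding Css fixed requires dose ∝ CL: 40 × 1.243 = 49.7 μg.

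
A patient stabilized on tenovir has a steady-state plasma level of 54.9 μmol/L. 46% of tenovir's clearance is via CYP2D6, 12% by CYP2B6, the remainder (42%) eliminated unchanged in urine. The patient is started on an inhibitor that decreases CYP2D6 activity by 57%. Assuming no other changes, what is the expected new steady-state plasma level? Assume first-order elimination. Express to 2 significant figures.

The CYP2D6 pathway (46% of clearance) drops to 0.43× activity: 0.46 × 0.43 = 0.1978.
CYP2B6 (12%) and the residual 42% are unaffected.
Relative clearance = 0.1978 + 0.12 + 0.42 = 0.7378.
With dosing unchanged, steady-state plasma level scales as 1/CL: 54.9 / 0.7378 = 74 μmol/L.

74 μmol/L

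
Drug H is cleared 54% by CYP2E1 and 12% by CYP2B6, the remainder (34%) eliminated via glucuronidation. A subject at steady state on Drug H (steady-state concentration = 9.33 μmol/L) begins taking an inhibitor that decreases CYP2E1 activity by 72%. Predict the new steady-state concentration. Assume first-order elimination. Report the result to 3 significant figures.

15.3 μmol/L

The CYP2E1 pathway (54% of clearance) drops to 0.28× activity: 0.54 × 0.28 = 0.1512.
CYP2B6 (12%) and the residual 34% are unaffected.
New clearance relative to baseline: 0.1512 + 0.12 + 0.34 = 0.6112.
Steady-state concentration ∝ 1/CL, so new value = 9.33 / 0.6112 = 15.3 μmol/L.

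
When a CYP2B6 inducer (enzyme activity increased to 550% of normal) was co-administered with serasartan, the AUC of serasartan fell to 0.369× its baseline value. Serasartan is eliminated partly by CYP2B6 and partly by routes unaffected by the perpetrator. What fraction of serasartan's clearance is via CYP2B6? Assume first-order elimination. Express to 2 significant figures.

0.38

CL'/CL = 1 / 0.369 = 2.71
5.5·fm + (1 − fm) = 2.71
fm = (2.71 − 1) / (5.5 − 1) = 0.38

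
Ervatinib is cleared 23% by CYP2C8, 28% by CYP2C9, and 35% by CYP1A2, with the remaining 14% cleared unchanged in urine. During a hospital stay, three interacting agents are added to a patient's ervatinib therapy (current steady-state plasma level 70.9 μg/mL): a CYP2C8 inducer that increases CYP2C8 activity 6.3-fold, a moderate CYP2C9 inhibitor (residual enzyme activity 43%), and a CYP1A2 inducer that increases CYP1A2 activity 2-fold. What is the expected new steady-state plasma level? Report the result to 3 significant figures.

The CYP2C8 pathway (23% of clearance) rises to 6.3× activity: 0.23 × 6.3 = 1.449.
The CYP2C9 pathway (28% of clearance) drops to 0.43× activity: 0.28 × 0.43 = 0.1204.
The CYP1A2 pathway (35% of clearance) rises to 2× activity: 0.35 × 2 = 0.7.
The remaining 14% of clearance is unaffected.
Relative clearance = 1.449 + 0.1204 + 0.7 + 0.14 = 2.4094.
Steady-state plasma level ∝ 1/CL: new value = 70.9 / 2.4094 = 29.4 μg/mL.

29.4 μg/mL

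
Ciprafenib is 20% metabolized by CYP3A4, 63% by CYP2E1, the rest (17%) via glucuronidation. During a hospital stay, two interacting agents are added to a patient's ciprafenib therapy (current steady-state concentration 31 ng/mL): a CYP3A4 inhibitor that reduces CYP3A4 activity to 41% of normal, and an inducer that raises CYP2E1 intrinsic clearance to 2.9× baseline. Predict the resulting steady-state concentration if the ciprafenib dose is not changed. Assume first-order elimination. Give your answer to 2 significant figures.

CYP3A4: 0.2 × 0.41 = 0.082
CYP2E1: 0.63 × 2.9 = 1.827
Other: 0.17 (unchanged)
Relative clearance = 0.082 + 1.827 + 0.17 = 2.079.
Dividing the baseline by the relative clearance: 31 / 2.079 = 15 ng/mL.

15 ng/mL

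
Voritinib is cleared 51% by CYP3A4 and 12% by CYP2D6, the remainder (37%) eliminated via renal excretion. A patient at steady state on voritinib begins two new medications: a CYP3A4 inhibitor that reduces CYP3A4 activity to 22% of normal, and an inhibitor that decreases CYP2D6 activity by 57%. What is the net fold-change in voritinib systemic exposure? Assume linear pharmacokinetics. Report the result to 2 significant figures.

1.9

CYP3A4: 0.51 × 0.22 = 0.1122
CYP2D6: 0.12 × 0.43 = 0.0516
Other: 0.37 (unchanged)
Relative clearance = 0.1122 + 0.0516 + 0.37 = 0.5338.
Because systemic exposure varies inversely with clearance, the combined effect is 1 / 0.5338 = 1.9.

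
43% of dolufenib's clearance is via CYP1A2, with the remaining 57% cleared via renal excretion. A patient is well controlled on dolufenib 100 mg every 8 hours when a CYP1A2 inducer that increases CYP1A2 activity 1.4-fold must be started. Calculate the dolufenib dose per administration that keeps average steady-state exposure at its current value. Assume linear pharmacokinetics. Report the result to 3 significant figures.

117 mg

CYP1A2: 0.43 × 1.4 = 0.602
Other: 0.57 (unchanged)
New clearance relative to baseline: 0.602 + 0.57 = 1.172.
To maintain the same steady-state level, dose must scale with clearance: new dose = 100 × 1.172 = 117 mg.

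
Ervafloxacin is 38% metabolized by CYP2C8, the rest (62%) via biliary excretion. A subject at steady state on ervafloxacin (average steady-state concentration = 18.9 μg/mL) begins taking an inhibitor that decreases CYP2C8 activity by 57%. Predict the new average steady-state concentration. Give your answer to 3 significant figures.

24.1 μg/mL

The CYP2C8 pathway (38% of clearance) falls to 0.43× activity: 0.38 × 0.43 = 0.1634.
Non-CYP routes (62%) are unchanged.
CL_new/CL_old = 0.1634 + 0.62 = 0.7834.
New average steady-state concentration = baseline ÷ relative clearance = 18.9 / 0.7834 = 24.1 μg/mL.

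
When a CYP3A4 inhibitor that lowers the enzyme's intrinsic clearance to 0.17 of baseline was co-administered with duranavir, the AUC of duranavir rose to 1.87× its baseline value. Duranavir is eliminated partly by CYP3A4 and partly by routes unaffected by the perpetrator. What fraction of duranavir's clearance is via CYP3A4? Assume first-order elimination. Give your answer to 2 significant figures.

0.56

Let fm be the CYP3A4 fraction. New clearance relative to baseline = fm × 0.17 + (1 − fm).
AUC ratio = 1 / (new CL fraction), so new CL fraction = 1 / 1.87 = 0.5348.
fm × 0.17 + 1 − fm = 0.5348  ⇒  fm × (0.17 − 1) = −0.4652  ⇒  fm = 0.56.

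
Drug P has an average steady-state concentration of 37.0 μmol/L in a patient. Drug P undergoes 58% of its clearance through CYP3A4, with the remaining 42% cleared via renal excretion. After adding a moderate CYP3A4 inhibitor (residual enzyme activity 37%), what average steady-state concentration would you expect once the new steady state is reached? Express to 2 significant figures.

58 μmol/L

The CYP3A4 pathway (58% of clearance) is reduced to 0.37× activity: 0.58 × 0.37 = 0.2146.
The remaining 42% of clearance is unaffected.
New clearance relative to baseline: 0.2146 + 0.42 = 0.6346.
With dosing unchanged, average steady-state concentration scales as 1/CL: 37.0 / 0.6346 = 58 μmol/L.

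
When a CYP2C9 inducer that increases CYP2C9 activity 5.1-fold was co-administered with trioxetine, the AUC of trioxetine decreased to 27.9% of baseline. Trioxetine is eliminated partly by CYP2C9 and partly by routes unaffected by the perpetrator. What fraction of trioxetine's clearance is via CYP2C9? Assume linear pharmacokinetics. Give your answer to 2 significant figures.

Let x = fm,CYP2C9. Because AUC ∝ 1/CL, relative clearance rose to 1/0.279 = 3.584.
Only the CYP2C9 route changed, so 3.584 = x·5.1 + (1 − x), giving x = 0.63.

0.63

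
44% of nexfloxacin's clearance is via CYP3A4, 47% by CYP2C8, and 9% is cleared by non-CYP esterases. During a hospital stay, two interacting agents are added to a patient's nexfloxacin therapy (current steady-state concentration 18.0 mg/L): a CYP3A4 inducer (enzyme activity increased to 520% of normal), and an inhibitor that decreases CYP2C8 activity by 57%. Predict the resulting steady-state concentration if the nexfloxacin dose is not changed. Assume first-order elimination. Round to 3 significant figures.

6.98 mg/L

The CYP3A4 pathway (44% of clearance) rises to 5.2× activity: 0.44 × 5.2 = 2.288.
The CYP2C8 pathway (47% of clearance) drops to 0.43× activity: 0.47 × 0.43 = 0.2021.
The remaining 9% of clearance is unaffected.
New clearance relative to baseline: 2.288 + 0.2021 + 0.09 = 2.5801.
Dividing the baseline by the relative clearance: 18.0 / 2.5801 = 6.98 mg/L.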